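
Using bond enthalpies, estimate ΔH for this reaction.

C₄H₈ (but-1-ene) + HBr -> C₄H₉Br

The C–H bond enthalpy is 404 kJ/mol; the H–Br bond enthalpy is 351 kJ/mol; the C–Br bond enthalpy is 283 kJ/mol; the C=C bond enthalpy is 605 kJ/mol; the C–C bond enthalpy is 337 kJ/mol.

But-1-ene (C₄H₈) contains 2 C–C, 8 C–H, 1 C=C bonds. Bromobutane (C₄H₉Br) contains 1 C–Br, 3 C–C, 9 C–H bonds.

ΔH ≈ −68 kJ

Bonds broken (reactants):
  C–C: 2 × 337 = 674
  C–H: 8 × 404 = 3232
  C=C: 1 × 605 = 605
  H–Br: 1 × 351 = 351
  Σ(broken) = 4862 kJ
Bonds formed (products):
  C–Br: 1 × 283 = 283
  C–C: 3 × 337 = 1011
  C–H: 9 × 404 = 3636
  Σ(formed) = 4930 kJ
ΔH = Σ(broken) − Σ(formed) = 4862 − 4930 = −68 kJ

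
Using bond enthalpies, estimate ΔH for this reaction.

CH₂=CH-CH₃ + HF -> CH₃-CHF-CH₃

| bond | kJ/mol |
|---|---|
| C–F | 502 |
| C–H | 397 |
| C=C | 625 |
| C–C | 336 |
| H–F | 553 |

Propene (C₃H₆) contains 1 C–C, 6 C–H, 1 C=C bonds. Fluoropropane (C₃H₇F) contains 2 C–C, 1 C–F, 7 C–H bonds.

ΔH ≈ −57 kJ

Bonds broken (reactants):
  C–C: 1 × 336 = 336
  C–H: 6 × 397 = 2382
  C=C: 1 × 625 = 625
  H–F: 1 × 553 = 553
  Σ(broken) = 3896 kJ
Bonds formed (products):
  C–C: 2 × 336 = 672
  C–F: 1 × 502 = 502
  C–H: 7 × 397 = 2779
  Σ(formed) = 3953 kJ
ΔH = Σ(broken) − Σ(formed) = 3896 − 3953 = −57 kJ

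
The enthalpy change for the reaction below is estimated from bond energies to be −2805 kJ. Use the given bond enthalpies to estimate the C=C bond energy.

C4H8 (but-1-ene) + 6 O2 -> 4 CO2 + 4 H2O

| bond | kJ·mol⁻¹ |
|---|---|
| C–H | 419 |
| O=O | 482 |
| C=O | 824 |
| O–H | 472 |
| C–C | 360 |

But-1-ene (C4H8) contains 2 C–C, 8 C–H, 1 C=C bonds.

D(C=C) ≈ 599 kJ/mol

Let D be the C=C bond energy.
Σ(broken) = 2×360 + 8×419 + 1×D + 6×482 = 6964 + D
Σ(formed) = 8×824 + 8×472 = 10368
ΔH = Σ(broken) − Σ(formed) = (6964 + D) − (10368) = −3404 + D
Setting this equal to −2805 kJ gives D = 599 kJ/mol.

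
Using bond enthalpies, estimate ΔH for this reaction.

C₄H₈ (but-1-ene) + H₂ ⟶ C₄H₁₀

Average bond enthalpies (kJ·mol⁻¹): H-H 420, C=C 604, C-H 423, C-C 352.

ΔH ≈ −174 kJ

Bonds broken (reactants):
  C-C: 2 × 352 = 704
  C-H: 8 × 423 = 3384
  C=C: 1 × 604 = 604
  H-H: 1 × 420 = 420
  Σ(broken) = 5112 kJ
Bonds formed (products):
  C-C: 3 × 352 = 1056
  C-H: 10 × 423 = 4230
  Σ(formed) = 5286 kJ
ΔH = Σ(broken) − Σ(formed) = 5112 − 5286 = −174 kJ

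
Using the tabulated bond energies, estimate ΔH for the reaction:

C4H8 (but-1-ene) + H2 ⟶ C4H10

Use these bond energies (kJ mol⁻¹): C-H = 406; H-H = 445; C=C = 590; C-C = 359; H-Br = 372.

Bonds broken (reactants):
  C-C: 2 × 359 = 718
  C-H: 8 × 406 = 3248
  C=C: 1 × 590 = 590
  H-H: 1 × 445 = 445
  Σ(broken) = 5001 kJ
Bonds formed (products):
  C-C: 3 × 359 = 1077
  C-H: 10 × 406 = 4060
  Σ(formed) = 5137 kJ
ΔH = Σ(broken) − Σ(formed) = 5001 − 5137 = −136 kJ

ΔH ≈ −136 kJ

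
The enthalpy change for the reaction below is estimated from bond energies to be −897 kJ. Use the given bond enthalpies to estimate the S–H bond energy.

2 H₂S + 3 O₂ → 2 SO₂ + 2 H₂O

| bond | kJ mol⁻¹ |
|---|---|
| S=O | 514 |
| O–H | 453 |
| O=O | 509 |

D(S–H) ≈ 361 kJ/mol

Let D be the S–H bond energy.
Σ(broken) = 3×509 + 4×D = 1527 + 4D
Σ(formed) = 4×453 + 4×514 = 3868
ΔH = Σ(broken) − Σ(formed) = (1527 + 4D) − (3868) = −2341 + 4D
Setting this equal to −897 kJ gives 4D = 1444, so D = 361 kJ/mol.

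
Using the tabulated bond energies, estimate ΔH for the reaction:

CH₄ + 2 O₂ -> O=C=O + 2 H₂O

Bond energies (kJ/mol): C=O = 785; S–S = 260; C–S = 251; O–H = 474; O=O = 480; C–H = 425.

Bonds broken (reactants):
  C–H: 4 × 425 = 1700
  O=O: 2 × 480 = 960
  Σ(broken) = 2660 kJ
Bonds formed (products):
  C=O: 2 × 785 = 1570
  O–H: 4 × 474 = 1896
  Σ(formed) = 3466 kJ
ΔH = Σ(broken) − Σ(formed) = 2660 − 3466 = −806 kJ

ΔH ≈ −806 kJ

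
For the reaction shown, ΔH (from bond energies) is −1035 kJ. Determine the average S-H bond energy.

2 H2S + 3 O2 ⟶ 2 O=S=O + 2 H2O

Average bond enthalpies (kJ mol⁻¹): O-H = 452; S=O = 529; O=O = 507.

Let D be the S-H bond energy.
Σ(broken) = 3×507 + 4×D = 1521 + 4D
Σ(formed) = 4×452 + 4×529 = 3924
ΔH = Σ(broken) − Σ(formed) = (1521 + 4D) − (3924) = −2403 + 4D
Setting this equal to −1035 kJ gives 4D = 1368, so D = 342 kJ/mol.

D(S-H) ≈ 342 kJ/mol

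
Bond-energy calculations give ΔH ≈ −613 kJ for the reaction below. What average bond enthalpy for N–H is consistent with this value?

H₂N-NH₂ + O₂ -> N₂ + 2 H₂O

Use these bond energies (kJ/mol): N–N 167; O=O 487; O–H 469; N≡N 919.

Let D be the N–H bond energy.
Σ(broken) = 4×D + 1×167 + 1×487 = 654 + 4D
Σ(formed) = 1×919 + 4×469 = 2795
ΔH = Σ(broken) − Σ(formed) = (654 + 4D) − (2795) = −2141 + 4D
Setting this equal to −613 kJ gives 4D = 1528, so D = 382 kJ/mol.

D(N–H) ≈ 382 kJ/mol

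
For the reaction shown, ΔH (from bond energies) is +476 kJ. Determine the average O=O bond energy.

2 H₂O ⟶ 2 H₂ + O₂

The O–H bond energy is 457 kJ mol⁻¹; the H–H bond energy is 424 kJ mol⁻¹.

D(O=O) ≈ 504 kJ/mol

Let D be the O=O bond energy.
Σ(broken) = 4×457 = 1828
Σ(formed) = 2×424 + 1×D = 848 + D
ΔH = Σ(broken) − Σ(formed) = (1828) − (848 + D) = +980 − D
Setting this equal to +476 kJ gives D = 504 kJ/mol.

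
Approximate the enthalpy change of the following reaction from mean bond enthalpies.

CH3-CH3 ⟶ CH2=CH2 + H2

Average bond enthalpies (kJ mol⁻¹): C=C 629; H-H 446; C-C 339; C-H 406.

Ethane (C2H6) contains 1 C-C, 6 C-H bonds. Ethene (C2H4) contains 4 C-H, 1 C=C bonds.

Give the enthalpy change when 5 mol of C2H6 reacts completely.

ΔH = +380 kJ

Bonds broken (reactants):
  C-C: 1 × 339 = 339
  C-H: 6 × 406 = 2436
  Σ(broken) = 2775 kJ
Bonds formed (products):
  C-H: 4 × 406 = 1624
  C=C: 1 × 629 = 629
  H-H: 1 × 446 = 446
  Σ(formed) = 2699 kJ
ΔH = Σ(broken) − Σ(formed) = 2775 − 2699 = +76 kJ
For 5× the reaction as written: 5 × (+76) = +380 kJ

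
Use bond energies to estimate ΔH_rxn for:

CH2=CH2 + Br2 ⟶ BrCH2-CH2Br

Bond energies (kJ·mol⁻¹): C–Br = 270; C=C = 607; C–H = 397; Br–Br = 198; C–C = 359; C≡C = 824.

Bonds broken (reactants):
  Br–Br: 1 × 198 = 198
  C–H: 4 × 397 = 1588
  C=C: 1 × 607 = 607
  Σ(broken) = 2393 kJ
Bonds formed (products):
  C–Br: 2 × 270 = 540
  C–C: 1 × 359 = 359
  C–H: 4 × 397 = 1588
  Σ(formed) = 2487 kJ
ΔH = Σ(broken) − Σ(formed) = 2393 − 2487 = −94 kJ

ΔH ≈ −94 kJ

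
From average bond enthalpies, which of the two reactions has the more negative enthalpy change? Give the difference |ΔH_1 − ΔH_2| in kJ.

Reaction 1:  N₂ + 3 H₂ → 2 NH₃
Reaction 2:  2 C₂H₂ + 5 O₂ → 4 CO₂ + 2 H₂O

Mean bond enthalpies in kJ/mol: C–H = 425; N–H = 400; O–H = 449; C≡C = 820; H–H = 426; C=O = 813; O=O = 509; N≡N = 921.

Reaction 2, by 2214 kJ

Reaction 1:
  Bonds broken (reactants):
    H–H: 3 × 426 = 1278
    N≡N: 1 × 921 = 921
    Σ(broken) = 2199 kJ
  Bonds formed (products):
    N–H: 6 × 400 = 2400
    Σ(formed) = 2400 kJ
  ΔH_1 = 2199 − 2400 = −201 kJ
Reaction 2:
  Bonds broken (reactants):
    C≡C: 2 × 820 = 1640
    C–H: 4 × 425 = 1700
    O=O: 5 × 509 = 2545
    Σ(broken) = 5885 kJ
  Bonds formed (products):
    C=O: 8 × 813 = 6504
    O–H: 4 × 449 = 1796
    Σ(formed) = 8300 kJ
  ΔH_2 = 5885 − 8300 = −2415 kJ
ΔH_1 − ΔH_2 = +2214 kJ, so reaction 2 has the more negative ΔH; |ΔH_1 − ΔH_2| = 2214 kJ.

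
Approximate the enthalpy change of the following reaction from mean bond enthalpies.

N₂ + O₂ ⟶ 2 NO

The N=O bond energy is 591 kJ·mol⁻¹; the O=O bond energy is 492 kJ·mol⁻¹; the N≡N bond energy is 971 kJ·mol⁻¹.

ΔH ≈ +281 kJ

Bonds broken (reactants):
  N≡N: 1 × 971 = 971
  O=O: 1 × 492 = 492
  Σ(broken) = 1463 kJ
Bonds formed (products):
  N=O: 2 × 591 = 1182
  Σ(formed) = 1182 kJ
ΔH = Σ(broken) − Σ(formed) = 1463 − 1182 = +281 kJ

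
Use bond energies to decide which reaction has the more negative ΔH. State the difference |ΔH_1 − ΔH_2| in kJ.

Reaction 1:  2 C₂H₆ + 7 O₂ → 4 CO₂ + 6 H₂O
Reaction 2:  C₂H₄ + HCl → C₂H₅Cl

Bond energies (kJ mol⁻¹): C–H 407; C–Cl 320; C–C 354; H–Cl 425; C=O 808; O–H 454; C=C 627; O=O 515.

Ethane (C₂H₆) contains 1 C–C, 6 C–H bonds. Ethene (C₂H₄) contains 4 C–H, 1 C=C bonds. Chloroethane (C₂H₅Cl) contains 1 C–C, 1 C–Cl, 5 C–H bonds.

Reaction 1:
  Bonds broken (reactants):
    C–C: 2 × 354 = 708
    C–H: 12 × 407 = 4884
    O=O: 7 × 515 = 3605
    Σ(broken) = 9197 kJ
  Bonds formed (products):
    C=O: 8 × 808 = 6464
    O–H: 12 × 454 = 5448
    Σ(formed) = 11912 kJ
  ΔH_1 = 9197 − 11912 = −2715 kJ
Reaction 2:
  Bonds broken (reactants):
    C–H: 4 × 407 = 1628
    C=C: 1 × 627 = 627
    H–Cl: 1 × 425 = 425
    Σ(broken) = 2680 kJ
  Bonds formed (products):
    C–C: 1 × 354 = 354
    C–Cl: 1 × 320 = 320
    C–H: 5 × 407 = 2035
    Σ(formed) = 2709 kJ
  ΔH_2 = 2680 − 2709 = −29 kJ
ΔH_1 − ΔH_2 = −2686 kJ, so reaction 1 has the more negative ΔH; |ΔH_1 − ΔH_2| = 2686 kJ.

Reaction 1, by 2686 kJ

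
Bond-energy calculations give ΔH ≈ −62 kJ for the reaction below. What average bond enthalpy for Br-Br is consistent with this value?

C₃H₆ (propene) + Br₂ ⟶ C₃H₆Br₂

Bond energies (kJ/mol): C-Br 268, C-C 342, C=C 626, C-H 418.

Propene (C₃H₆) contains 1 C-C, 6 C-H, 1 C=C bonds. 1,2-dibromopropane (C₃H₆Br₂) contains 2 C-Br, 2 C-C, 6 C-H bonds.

D(Br-Br) ≈ 190 kJ/mol

Let D be the Br-Br bond energy.
Σ(broken) = 1×D + 1×342 + 6×418 + 1×626 = 3476 + D
Σ(formed) = 2×268 + 2×342 + 6×418 = 3728
ΔH = Σ(broken) − Σ(formed) = (3476 + D) − (3728) = −252 + D
Setting this equal to −62 kJ gives D = 190 kJ/mol.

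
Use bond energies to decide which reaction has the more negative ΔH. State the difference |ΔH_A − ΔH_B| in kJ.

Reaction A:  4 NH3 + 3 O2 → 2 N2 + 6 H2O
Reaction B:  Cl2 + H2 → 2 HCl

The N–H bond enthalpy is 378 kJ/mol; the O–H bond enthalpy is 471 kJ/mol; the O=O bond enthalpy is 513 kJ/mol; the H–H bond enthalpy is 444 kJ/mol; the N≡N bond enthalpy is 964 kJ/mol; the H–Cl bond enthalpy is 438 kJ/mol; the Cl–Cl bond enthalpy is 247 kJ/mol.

Reaction A, by 1320 kJ

Reaction A:
  Bonds broken (reactants):
    N–H: 12 × 378 = 4536
    O=O: 3 × 513 = 1539
    Σ(broken) = 6075 kJ
  Bonds formed (products):
    N≡N: 2 × 964 = 1928
    O–H: 12 × 471 = 5652
    Σ(formed) = 7580 kJ
  ΔH_A = 6075 − 7580 = −1505 kJ
Reaction B:
  Bonds broken (reactants):
    Cl–Cl: 1 × 247 = 247
    H–H: 1 × 444 = 444
    Σ(broken) = 691 kJ
  Bonds formed (products):
    H–Cl: 2 × 438 = 876
    Σ(formed) = 876 kJ
  ΔH_B = 691 − 876 = −185 kJ
ΔH_A − ΔH_B = −1320 kJ, so reaction A has the more negative ΔH; |ΔH_A − ΔH_B| = 1320 kJ.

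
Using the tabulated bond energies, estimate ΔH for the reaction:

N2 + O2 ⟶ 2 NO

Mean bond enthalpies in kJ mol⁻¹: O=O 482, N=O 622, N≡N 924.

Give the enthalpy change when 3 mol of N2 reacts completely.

Bonds broken (reactants):
  N≡N: 1 × 924 = 924
  O=O: 1 × 482 = 482
  Σ(broken) = 1406 kJ
Bonds formed (products):
  N=O: 2 × 622 = 1244
  Σ(formed) = 1244 kJ
ΔH = Σ(broken) − Σ(formed) = 1406 − 1244 = +162 kJ
For 3× the reaction as written: 3 × (+162) = +486 kJ

ΔH = +486 kJ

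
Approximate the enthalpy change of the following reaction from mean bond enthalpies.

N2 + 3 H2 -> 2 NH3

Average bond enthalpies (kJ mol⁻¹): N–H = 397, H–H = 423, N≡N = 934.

ΔH ≈ −179 kJ

Bonds broken (reactants):
  H–H: 3 × 423 = 1269
  N≡N: 1 × 934 = 934
  Σ(broken) = 2203 kJ
Bonds formed (products):
  N–H: 6 × 397 = 2382
  Σ(formed) = 2382 kJ
ΔH = Σ(broken) − Σ(formed) = 2203 − 2382 = −179 kJ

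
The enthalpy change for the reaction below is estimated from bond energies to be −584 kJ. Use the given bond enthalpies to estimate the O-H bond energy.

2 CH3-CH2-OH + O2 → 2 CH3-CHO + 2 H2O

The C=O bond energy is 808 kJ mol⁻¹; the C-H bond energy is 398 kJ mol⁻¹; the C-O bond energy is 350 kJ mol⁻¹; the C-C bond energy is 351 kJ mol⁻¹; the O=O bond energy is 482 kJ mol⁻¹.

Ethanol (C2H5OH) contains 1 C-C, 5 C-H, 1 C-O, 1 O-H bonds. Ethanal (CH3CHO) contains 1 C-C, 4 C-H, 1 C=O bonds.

D(O-H) ≈ 473 kJ/mol

Let D be the O-H bond energy.
Σ(broken) = 2×351 + 10×398 + 2×350 + 2×D + 1×482 = 5864 + 2D
Σ(formed) = 2×351 + 8×398 + 2×808 + 4×D = 5502 + 4D
ΔH = Σ(broken) − Σ(formed) = (5864 + 2D) − (5502 + 4D) = +362 − 2D
Setting this equal to −584 kJ gives 2D = 946, so D = 473 kJ/mol.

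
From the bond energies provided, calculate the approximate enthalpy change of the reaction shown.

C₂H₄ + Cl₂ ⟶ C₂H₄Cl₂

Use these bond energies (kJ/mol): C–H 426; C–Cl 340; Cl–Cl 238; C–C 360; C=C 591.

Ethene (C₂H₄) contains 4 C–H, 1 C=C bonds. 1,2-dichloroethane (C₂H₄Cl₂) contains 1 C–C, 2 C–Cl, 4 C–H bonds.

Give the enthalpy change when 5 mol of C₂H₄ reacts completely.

ΔH = −1055 kJ

Bonds broken (reactants):
  C–H: 4 × 426 = 1704
  C=C: 1 × 591 = 591
  Cl–Cl: 1 × 238 = 238
  Σ(broken) = 2533 kJ
Bonds formed (products):
  C–C: 1 × 360 = 360
  C–Cl: 2 × 340 = 680
  C–H: 4 × 426 = 1704
  Σ(formed) = 2744 kJ
ΔH = Σ(broken) − Σ(formed) = 2533 − 2744 = −211 kJ
For 5× the reaction as written: 5 × (−211) = −1055 kJ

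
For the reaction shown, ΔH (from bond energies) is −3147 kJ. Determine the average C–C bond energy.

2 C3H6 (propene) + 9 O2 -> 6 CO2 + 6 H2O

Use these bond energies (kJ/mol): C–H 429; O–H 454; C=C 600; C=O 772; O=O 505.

D(C–C) ≈ 336 kJ/mol

Let D be the C–C bond energy.
Σ(broken) = 2×D + 12×429 + 2×600 + 9×505 = 10893 + 2D
Σ(formed) = 12×772 + 12×454 = 14712
ΔH = Σ(broken) − Σ(formed) = (10893 + 2D) − (14712) = −3819 + 2D
Setting this equal to −3147 kJ gives 2D = 672, so D = 336 kJ/mol.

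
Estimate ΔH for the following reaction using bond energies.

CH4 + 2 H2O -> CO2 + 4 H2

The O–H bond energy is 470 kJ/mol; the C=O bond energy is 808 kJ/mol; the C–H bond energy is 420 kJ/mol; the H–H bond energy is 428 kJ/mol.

ΔH ≈ +232 kJ

Bonds broken (reactants):
  C–H: 4 × 420 = 1680
  O–H: 4 × 470 = 1880
  Σ(broken) = 3560 kJ
Bonds formed (products):
  C=O: 2 × 808 = 1616
  H–H: 4 × 428 = 1712
  Σ(formed) = 3328 kJ
ΔH = Σ(broken) − Σ(formed) = 3560 − 3328 = +232 kJ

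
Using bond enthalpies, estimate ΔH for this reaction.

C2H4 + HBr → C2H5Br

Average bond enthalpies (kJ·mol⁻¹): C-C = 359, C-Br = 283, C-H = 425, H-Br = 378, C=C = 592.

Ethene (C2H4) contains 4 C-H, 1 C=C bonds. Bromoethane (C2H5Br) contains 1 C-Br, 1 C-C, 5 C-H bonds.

ΔH ≈ −97 kJ

Bonds broken (reactants):
  C-H: 4 × 425 = 1700
  C=C: 1 × 592 = 592
  H-Br: 1 × 378 = 378
  Σ(broken) = 2670 kJ
Bonds formed (products):
  C-Br: 1 × 283 = 283
  C-C: 1 × 359 = 359
  C-H: 5 × 425 = 2125
  Σ(formed) = 2767 kJ
ΔH = Σ(broken) − Σ(formed) = 2670 − 2767 = −97 kJ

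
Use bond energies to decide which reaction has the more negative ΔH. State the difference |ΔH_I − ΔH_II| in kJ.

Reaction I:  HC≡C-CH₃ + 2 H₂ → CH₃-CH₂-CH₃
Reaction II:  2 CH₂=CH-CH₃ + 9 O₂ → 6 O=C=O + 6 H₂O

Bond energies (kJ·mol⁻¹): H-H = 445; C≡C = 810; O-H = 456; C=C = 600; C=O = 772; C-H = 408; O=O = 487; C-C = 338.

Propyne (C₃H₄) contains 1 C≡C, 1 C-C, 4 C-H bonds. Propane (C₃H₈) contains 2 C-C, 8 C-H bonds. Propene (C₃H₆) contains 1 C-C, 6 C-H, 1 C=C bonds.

Reaction II, by 3311 kJ

Reaction I:
  Bonds broken (reactants):
    C≡C: 1 × 810 = 810
    C-C: 1 × 338 = 338
    C-H: 4 × 408 = 1632
    H-H: 2 × 445 = 890
    Σ(broken) = 3670 kJ
  Bonds formed (products):
    C-C: 2 × 338 = 676
    C-H: 8 × 408 = 3264
    Σ(formed) = 3940 kJ
  ΔH_I = 3670 − 3940 = −270 kJ
Reaction II:
  Bonds broken (reactants):
    C-C: 2 × 338 = 676
    C-H: 12 × 408 = 4896
    C=C: 2 × 600 = 1200
    O=O: 9 × 487 = 4383
    Σ(broken) = 11155 kJ
  Bonds formed (products):
    C=O: 12 × 772 = 9264
    O-H: 12 × 456 = 5472
    Σ(formed) = 14736 kJ
  ΔH_II = 11155 − 14736 = −3581 kJ
ΔH_I − ΔH_II = +3311 kJ, so reaction II has the more negative ΔH; |ΔH_I − ΔH_II| = 3311 kJ.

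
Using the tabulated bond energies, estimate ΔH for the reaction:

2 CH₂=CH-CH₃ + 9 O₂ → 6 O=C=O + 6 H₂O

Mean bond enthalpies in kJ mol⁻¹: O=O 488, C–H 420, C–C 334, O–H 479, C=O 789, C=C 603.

ΔH ≈ −3910 kJ

Bonds broken (reactants):
  C–C: 2 × 334 = 668
  C–H: 12 × 420 = 5040
  C=C: 2 × 603 = 1206
  O=O: 9 × 488 = 4392
  Σ(broken) = 11306 kJ
Bonds formed (products):
  C=O: 12 × 789 = 9468
  O–H: 12 × 479 = 5748
  Σ(formed) = 15216 kJ
ΔH = Σ(broken) − Σ(formed) = 11306 − 15216 = −3910 kJ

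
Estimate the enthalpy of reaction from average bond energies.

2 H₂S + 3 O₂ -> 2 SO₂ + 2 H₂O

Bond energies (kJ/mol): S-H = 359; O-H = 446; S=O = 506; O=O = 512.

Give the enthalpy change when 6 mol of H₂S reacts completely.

Bonds broken (reactants):
  O=O: 3 × 512 = 1536
  S-H: 4 × 359 = 1436
  Σ(broken) = 2972 kJ
Bonds formed (products):
  O-H: 4 × 446 = 1784
  S=O: 4 × 506 = 2024
  Σ(formed) = 3808 kJ
ΔH = Σ(broken) − Σ(formed) = 2972 − 3808 = −836 kJ
For 3× the reaction as written: 3 × (−836) = −2508 kJ

ΔH = −2508 kJ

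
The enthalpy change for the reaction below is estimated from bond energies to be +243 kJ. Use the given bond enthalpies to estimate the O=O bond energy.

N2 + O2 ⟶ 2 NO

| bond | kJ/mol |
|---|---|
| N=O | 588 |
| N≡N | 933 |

Let D be the O=O bond energy.
Σ(broken) = 1×933 + 1×D = 933 + D
Σ(formed) = 2×588 = 1176
ΔH = Σ(broken) − Σ(formed) = (933 + D) − (1176) = −243 + D
Setting this equal to +243 kJ gives D = 486 kJ/mol.

D(O=O) ≈ 486 kJ/mol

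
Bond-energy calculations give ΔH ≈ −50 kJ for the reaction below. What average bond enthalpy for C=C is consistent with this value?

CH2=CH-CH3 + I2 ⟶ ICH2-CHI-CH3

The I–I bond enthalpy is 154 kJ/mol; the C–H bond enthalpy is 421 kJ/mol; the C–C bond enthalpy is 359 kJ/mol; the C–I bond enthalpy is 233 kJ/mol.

Let D be the C=C bond energy.
Σ(broken) = 1×359 + 6×421 + 1×D + 1×154 = 3039 + D
Σ(formed) = 2×359 + 6×421 + 2×233 = 3710
ΔH = Σ(broken) − Σ(formed) = (3039 + D) − (3710) = −671 + D
Setting this equal to −50 kJ gives D = 621 kJ/mol.

D(C=C) ≈ 621 kJ/mol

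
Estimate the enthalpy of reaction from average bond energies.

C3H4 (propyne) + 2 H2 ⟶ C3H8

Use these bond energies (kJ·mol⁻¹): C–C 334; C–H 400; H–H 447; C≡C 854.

Bonds broken (reactants):
  C≡C: 1 × 854 = 854
  C–C: 1 × 334 = 334
  C–H: 4 × 400 = 1600
  H–H: 2 × 447 = 894
  Σ(broken) = 3682 kJ
Bonds formed (products):
  C–C: 2 × 334 = 668
  C–H: 8 × 400 = 3200
  Σ(formed) = 3868 kJ
ΔH = Σ(broken) − Σ(formed) = 3682 − 3868 = −186 kJ

ΔH ≈ −186 kJ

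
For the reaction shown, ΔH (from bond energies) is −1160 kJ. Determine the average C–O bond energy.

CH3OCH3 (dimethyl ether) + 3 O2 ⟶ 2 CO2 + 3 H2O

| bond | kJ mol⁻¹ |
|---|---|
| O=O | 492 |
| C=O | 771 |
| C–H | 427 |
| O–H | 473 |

Let D be the C–O bond energy.
Σ(broken) = 6×427 + 2×D + 3×492 = 4038 + 2D
Σ(formed) = 4×771 + 6×473 = 5922
ΔH = Σ(broken) − Σ(formed) = (4038 + 2D) − (5922) = −1884 + 2D
Setting this equal to −1160 kJ gives 2D = 724, so D = 362 kJ/mol.

D(C–O) ≈ 362 kJ/mol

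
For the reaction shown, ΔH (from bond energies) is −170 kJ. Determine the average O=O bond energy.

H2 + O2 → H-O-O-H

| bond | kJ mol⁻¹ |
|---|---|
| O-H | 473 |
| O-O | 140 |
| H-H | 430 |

D(O=O) ≈ 486 kJ/mol

Let D be the O=O bond energy.
Σ(broken) = 1×430 + 1×D = 430 + D
Σ(formed) = 2×473 + 1×140 = 1086
ΔH = Σ(broken) − Σ(formed) = (430 + D) − (1086) = −656 + D
Setting this equal to −170 kJ gives D = 486 kJ/mol.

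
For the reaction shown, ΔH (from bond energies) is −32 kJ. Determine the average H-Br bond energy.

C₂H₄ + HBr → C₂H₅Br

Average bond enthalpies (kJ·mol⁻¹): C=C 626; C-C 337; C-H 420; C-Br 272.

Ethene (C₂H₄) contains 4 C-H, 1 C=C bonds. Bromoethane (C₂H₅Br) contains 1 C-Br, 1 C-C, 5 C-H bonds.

Let D be the H-Br bond energy.
Σ(broken) = 4×420 + 1×626 + 1×D = 2306 + D
Σ(formed) = 1×272 + 1×337 + 5×420 = 2709
ΔH = Σ(broken) − Σ(formed) = (2306 + D) − (2709) = −403 + D
Setting this equal to −32 kJ gives D = 371 kJ/mol.

D(H-Br) ≈ 371 kJ/mol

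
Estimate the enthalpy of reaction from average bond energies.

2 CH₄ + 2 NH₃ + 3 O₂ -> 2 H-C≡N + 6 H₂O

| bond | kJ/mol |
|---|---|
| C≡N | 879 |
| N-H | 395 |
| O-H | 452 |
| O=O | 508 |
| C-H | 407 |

Bonds broken (reactants):
  C-H: 8 × 407 = 3256
  N-H: 6 × 395 = 2370
  O=O: 3 × 508 = 1524
  Σ(broken) = 7150 kJ
Bonds formed (products):
  C≡N: 2 × 879 = 1758
  C-H: 2 × 407 = 814
  O-H: 12 × 452 = 5424
  Σ(formed) = 7996 kJ
ΔH = Σ(broken) − Σ(formed) = 7150 − 7996 = −846 kJ

ΔH ≈ −846 kJ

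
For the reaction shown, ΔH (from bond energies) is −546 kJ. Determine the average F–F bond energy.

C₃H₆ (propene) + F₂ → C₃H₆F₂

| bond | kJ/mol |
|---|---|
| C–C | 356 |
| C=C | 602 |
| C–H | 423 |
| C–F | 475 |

D(F–F) ≈ 158 kJ/mol

Let D be the F–F bond energy.
Σ(broken) = 1×356 + 6×423 + 1×602 + 1×D = 3496 + D
Σ(formed) = 2×356 + 2×475 + 6×423 = 4200
ΔH = Σ(broken) − Σ(formed) = (3496 + D) − (4200) = −704 + D
Setting this equal to −546 kJ gives D = 158 kJ/mol.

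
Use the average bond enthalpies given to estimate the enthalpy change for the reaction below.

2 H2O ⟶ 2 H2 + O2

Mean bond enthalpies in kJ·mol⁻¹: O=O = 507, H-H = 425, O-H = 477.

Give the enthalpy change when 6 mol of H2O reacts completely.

ΔH = +1653 kJ

Bonds broken (reactants):
  O-H: 4 × 477 = 1908
  Σ(broken) = 1908 kJ
Bonds formed (products):
  H-H: 2 × 425 = 850
  O=O: 1 × 507 = 507
  Σ(formed) = 1357 kJ
ΔH = Σ(broken) − Σ(formed) = 1908 − 1357 = +551 kJ
For 3× the reaction as written: 3 × (+551) = +1653 kJ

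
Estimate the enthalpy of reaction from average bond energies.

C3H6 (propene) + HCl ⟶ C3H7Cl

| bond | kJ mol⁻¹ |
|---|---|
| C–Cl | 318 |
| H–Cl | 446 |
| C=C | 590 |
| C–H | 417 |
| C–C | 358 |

ΔH ≈ −57 kJ

Bonds broken (reactants):
  C–C: 1 × 358 = 358
  C–H: 6 × 417 = 2502
  C=C: 1 × 590 = 590
  H–Cl: 1 × 446 = 446
  Σ(broken) = 3896 kJ
Bonds formed (products):
  C–C: 2 × 358 = 716
  C–Cl: 1 × 318 = 318
  C–H: 7 × 417 = 2919
  Σ(formed) = 3953 kJ
ΔH = Σ(broken) − Σ(formed) = 3896 − 3953 = −57 kJ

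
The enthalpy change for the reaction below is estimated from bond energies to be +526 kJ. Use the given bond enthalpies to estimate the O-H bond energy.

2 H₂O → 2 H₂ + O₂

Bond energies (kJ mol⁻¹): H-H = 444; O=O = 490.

D(O-H) ≈ 476 kJ/mol

Let D be the O-H bond energy.
Σ(broken) = 4×D = 4D
Σ(formed) = 2×444 + 1×490 = 1378
ΔH = Σ(broken) − Σ(formed) = (4D) − (1378) = −1378 + 4D
Setting this equal to +526 kJ gives 4D = 1904, so D = 476 kJ/mol.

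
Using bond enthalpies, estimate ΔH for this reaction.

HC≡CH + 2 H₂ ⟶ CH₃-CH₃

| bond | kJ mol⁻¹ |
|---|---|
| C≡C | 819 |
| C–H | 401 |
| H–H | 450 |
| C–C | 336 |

Bonds broken (reactants):
  C≡C: 1 × 819 = 819
  C–H: 2 × 401 = 802
  H–H: 2 × 450 = 900
  Σ(broken) = 2521 kJ
Bonds formed (products):
  C–C: 1 × 336 = 336
  C–H: 6 × 401 = 2406
  Σ(formed) = 2742 kJ
ΔH = Σ(broken) − Σ(formed) = 2521 − 2742 = −221 kJ

ΔH ≈ −221 kJ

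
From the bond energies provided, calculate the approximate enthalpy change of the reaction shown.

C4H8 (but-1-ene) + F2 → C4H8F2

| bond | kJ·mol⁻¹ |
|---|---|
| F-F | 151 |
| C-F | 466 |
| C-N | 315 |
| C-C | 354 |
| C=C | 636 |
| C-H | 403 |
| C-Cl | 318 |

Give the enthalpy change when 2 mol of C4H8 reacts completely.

ΔH = −998 kJ

Bonds broken (reactants):
  C-C: 2 × 354 = 708
  C-H: 8 × 403 = 3224
  C=C: 1 × 636 = 636
  F-F: 1 × 151 = 151
  Σ(broken) = 4719 kJ
Bonds formed (products):
  C-C: 3 × 354 = 1062
  C-F: 2 × 466 = 932
  C-H: 8 × 403 = 3224
  Σ(formed) = 5218 kJ
ΔH = Σ(broken) − Σ(formed) = 4719 − 5218 = −499 kJ
For 2× the reaction as written: 2 × (−499) = −998 kJ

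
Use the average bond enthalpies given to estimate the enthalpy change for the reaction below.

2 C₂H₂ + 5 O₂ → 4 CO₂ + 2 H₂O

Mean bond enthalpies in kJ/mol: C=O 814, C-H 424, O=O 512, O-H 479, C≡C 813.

ΔH ≈ −2546 kJ

Bonds broken (reactants):
  C≡C: 2 × 813 = 1626
  C-H: 4 × 424 = 1696
  O=O: 5 × 512 = 2560
  Σ(broken) = 5882 kJ
Bonds formed (products):
  C=O: 8 × 814 = 6512
  O-H: 4 × 479 = 1916
  Σ(formed) = 8428 kJ
ΔH = Σ(broken) − Σ(formed) = 5882 − 8428 = −2546 kJ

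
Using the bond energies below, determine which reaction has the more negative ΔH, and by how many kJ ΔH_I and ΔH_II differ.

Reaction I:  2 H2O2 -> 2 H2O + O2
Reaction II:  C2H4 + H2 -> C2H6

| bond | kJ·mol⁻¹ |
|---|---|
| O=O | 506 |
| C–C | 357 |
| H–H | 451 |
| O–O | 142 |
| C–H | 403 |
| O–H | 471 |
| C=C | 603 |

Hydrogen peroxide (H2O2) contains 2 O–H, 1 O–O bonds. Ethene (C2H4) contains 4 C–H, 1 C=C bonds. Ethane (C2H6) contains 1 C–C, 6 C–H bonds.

Reaction I:
  Bonds broken (reactants):
    O–H: 4 × 471 = 1884
    O–O: 2 × 142 = 284
    Σ(broken) = 2168 kJ
  Bonds formed (products):
    O–H: 4 × 471 = 1884
    O=O: 1 × 506 = 506
    Σ(formed) = 2390 kJ
  ΔH_I = 2168 − 2390 = −222 kJ
Reaction II:
  Bonds broken (reactants):
    C–H: 4 × 403 = 1612
    C=C: 1 × 603 = 603
    H–H: 1 × 451 = 451
    Σ(broken) = 2666 kJ
  Bonds formed (products):
    C–C: 1 × 357 = 357
    C–H: 6 × 403 = 2418
    Σ(formed) = 2775 kJ
  ΔH_II = 2666 − 2775 = −109 kJ
ΔH_I − ΔH_II = −113 kJ, so reaction I has the more negative ΔH; |ΔH_I − ΔH_II| = 113 kJ.

Reaction I, by 113 kJ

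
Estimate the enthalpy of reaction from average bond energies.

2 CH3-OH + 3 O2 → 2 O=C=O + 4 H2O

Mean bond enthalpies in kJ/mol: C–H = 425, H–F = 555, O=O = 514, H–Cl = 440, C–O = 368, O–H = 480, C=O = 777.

ΔH ≈ −1160 kJ

Bonds broken (reactants):
  C–H: 6 × 425 = 2550
  C–O: 2 × 368 = 736
  O–H: 2 × 480 = 960
  O=O: 3 × 514 = 1542
  Σ(broken) = 5788 kJ
Bonds formed (products):
  C=O: 4 × 777 = 3108
  O–H: 8 × 480 = 3840
  Σ(formed) = 6948 kJ
ΔH = Σ(broken) − Σ(formed) = 5788 − 6948 = −1160 kJ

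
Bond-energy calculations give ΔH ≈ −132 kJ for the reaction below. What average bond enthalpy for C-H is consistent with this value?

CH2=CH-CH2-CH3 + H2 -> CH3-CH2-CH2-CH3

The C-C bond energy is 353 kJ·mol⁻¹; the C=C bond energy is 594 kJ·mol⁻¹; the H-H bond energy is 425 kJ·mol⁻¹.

Let D be the C-H bond energy.
Σ(broken) = 2×353 + 8×D + 1×594 + 1×425 = 1725 + 8D
Σ(formed) = 3×353 + 10×D = 1059 + 10D
ΔH = Σ(broken) − Σ(formed) = (1725 + 8D) − (1059 + 10D) = +666 − 2D
Setting this equal to −132 kJ gives 2D = 798, so D = 399 kJ/mol.

D(C-H) ≈ 399 kJ/mol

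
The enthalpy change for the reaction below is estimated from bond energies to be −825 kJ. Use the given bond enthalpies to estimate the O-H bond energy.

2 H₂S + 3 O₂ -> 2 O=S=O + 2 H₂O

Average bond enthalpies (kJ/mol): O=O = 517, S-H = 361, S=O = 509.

Let D be the O-H bond energy.
Σ(broken) = 3×517 + 4×361 = 2995
Σ(formed) = 4×D + 4×509 = 2036 + 4D
ΔH = Σ(broken) − Σ(formed) = (2995) − (2036 + 4D) = +959 − 4D
Setting this equal to −825 kJ gives 4D = 1784, so D = 446 kJ/mol.

D(O-H) ≈ 446 kJ/mol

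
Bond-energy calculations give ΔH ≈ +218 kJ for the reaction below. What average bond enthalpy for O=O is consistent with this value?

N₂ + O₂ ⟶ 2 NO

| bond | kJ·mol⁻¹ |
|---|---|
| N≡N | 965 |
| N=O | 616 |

Let D be the O=O bond energy.
Σ(broken) = 1×965 + 1×D = 965 + D
Σ(formed) = 2×616 = 1232
ΔH = Σ(broken) − Σ(formed) = (965 + D) − (1232) = −267 + D
Setting this equal to +218 kJ gives D = 485 kJ/mol.

D(O=O) ≈ 485 kJ/mol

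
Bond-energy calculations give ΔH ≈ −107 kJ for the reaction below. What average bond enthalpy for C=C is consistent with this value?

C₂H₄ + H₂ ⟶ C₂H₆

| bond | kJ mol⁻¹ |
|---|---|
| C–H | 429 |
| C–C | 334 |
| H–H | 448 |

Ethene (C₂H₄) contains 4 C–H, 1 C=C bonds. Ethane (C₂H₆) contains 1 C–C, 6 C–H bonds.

D(C=C) ≈ 637 kJ/mol

Let D be the C=C bond energy.
Σ(broken) = 4×429 + 1×D + 1×448 = 2164 + D
Σ(formed) = 1×334 + 6×429 = 2908
ΔH = Σ(broken) − Σ(formed) = (2164 + D) − (2908) = −744 + D
Setting this equal to −107 kJ gives D = 637 kJ/mol.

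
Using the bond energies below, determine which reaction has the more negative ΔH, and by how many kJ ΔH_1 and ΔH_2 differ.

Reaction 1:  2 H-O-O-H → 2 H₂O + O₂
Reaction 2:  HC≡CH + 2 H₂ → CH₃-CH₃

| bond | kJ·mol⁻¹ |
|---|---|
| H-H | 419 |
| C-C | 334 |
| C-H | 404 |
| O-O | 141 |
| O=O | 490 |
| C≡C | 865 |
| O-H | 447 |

Reaction 1:
  Bonds broken (reactants):
    O-H: 4 × 447 = 1788
    O-O: 2 × 141 = 282
    Σ(broken) = 2070 kJ
  Bonds formed (products):
    O-H: 4 × 447 = 1788
    O=O: 1 × 490 = 490
    Σ(formed) = 2278 kJ
  ΔH_1 = 2070 − 2278 = −208 kJ
Reaction 2:
  Bonds broken (reactants):
    C≡C: 1 × 865 = 865
    C-H: 2 × 404 = 808
    H-H: 2 × 419 = 838
    Σ(broken) = 2511 kJ
  Bonds formed (products):
    C-C: 1 × 334 = 334
    C-H: 6 × 404 = 2424
    Σ(formed) = 2758 kJ
  ΔH_2 = 2511 − 2758 = −247 kJ
ΔH_1 − ΔH_2 = +39 kJ, so reaction 2 has the more negative ΔH; |ΔH_1 − ΔH_2| = 39 kJ.

Reaction 2, by 39 kJ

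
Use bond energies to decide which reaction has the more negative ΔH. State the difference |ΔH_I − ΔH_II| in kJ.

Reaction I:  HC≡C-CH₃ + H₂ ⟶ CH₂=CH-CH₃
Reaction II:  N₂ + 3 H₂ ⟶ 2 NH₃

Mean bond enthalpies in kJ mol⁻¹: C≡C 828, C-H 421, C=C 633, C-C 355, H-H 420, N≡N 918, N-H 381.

Reaction I:
  Bonds broken (reactants):
    C≡C: 1 × 828 = 828
    C-C: 1 × 355 = 355
    C-H: 4 × 421 = 1684
    H-H: 1 × 420 = 420
    Σ(broken) = 3287 kJ
  Bonds formed (products):
    C-C: 1 × 355 = 355
    C-H: 6 × 421 = 2526
    C=C: 1 × 633 = 633
    Σ(formed) = 3514 kJ
  ΔH_I = 3287 − 3514 = −227 kJ
Reaction II:
  Bonds broken (reactants):
    H-H: 3 × 420 = 1260
    N≡N: 1 × 918 = 918
    Σ(broken) = 2178 kJ
  Bonds formed (products):
    N-H: 6 × 381 = 2286
    Σ(formed) = 2286 kJ
  ΔH_II = 2178 − 2286 = −108 kJ
ΔH_I − ΔH_II = −119 kJ, so reaction I has the more negative ΔH; |ΔH_I − ΔH_II| = 119 kJ.

Reaction I, by 119 kJ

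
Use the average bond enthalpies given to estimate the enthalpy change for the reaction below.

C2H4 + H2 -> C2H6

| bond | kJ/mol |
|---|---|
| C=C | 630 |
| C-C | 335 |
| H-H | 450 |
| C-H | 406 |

ΔH ≈ −67 kJ

Bonds broken (reactants):
  C-H: 4 × 406 = 1624
  C=C: 1 × 630 = 630
  H-H: 1 × 450 = 450
  Σ(broken) = 2704 kJ
Bonds formed (products):
  C-C: 1 × 335 = 335
  C-H: 6 × 406 = 2436
  Σ(formed) = 2771 kJ
ΔH = Σ(broken) − Σ(formed) = 2704 − 2771 = −67 kJ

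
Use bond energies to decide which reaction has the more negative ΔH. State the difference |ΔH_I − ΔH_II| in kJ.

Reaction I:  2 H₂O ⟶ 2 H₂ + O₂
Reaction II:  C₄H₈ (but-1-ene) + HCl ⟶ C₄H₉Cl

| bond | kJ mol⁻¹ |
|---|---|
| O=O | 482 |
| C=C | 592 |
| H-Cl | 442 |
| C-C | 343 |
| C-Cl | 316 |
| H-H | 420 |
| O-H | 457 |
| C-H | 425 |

Reaction II, by 556 kJ

Reaction I:
  Bonds broken (reactants):
    O-H: 4 × 457 = 1828
    Σ(broken) = 1828 kJ
  Bonds formed (products):
    H-H: 2 × 420 = 840
    O=O: 1 × 482 = 482
    Σ(formed) = 1322 kJ
  ΔH_I = 1828 − 1322 = +506 kJ
Reaction II:
  Bonds broken (reactants):
    C-C: 2 × 343 = 686
    C-H: 8 × 425 = 3400
    C=C: 1 × 592 = 592
    H-Cl: 1 × 442 = 442
    Σ(broken) = 5120 kJ
  Bonds formed (products):
    C-C: 3 × 343 = 1029
    C-Cl: 1 × 316 = 316
    C-H: 9 × 425 = 3825
    Σ(formed) = 5170 kJ
  ΔH_II = 5120 − 5170 = −50 kJ
ΔH_I − ΔH_II = +556 kJ, so reaction II has the more negative ΔH; |ΔH_I − ΔH_II| = 556 kJ.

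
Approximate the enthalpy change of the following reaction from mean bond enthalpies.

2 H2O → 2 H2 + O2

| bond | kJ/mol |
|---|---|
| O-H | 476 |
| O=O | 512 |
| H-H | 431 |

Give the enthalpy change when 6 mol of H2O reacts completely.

ΔH = +1590 kJ

Bonds broken (reactants):
  O-H: 4 × 476 = 1904
  Σ(broken) = 1904 kJ
Bonds formed (products):
  H-H: 2 × 431 = 862
  O=O: 1 × 512 = 512
  Σ(formed) = 1374 kJ
ΔH = Σ(broken) − Σ(formed) = 1904 − 1374 = +530 kJ
For 3× the reaction as written: 3 × (+530) = +1590 kJ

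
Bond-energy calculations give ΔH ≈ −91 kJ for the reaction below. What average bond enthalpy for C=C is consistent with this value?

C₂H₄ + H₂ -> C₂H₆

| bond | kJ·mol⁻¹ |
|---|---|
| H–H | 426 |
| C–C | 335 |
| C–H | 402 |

D(C=C) ≈ 622 kJ/mol

Let D be the C=C bond energy.
Σ(broken) = 4×402 + 1×D + 1×426 = 2034 + D
Σ(formed) = 1×335 + 6×402 = 2747
ΔH = Σ(broken) − Σ(formed) = (2034 + D) − (2747) = −713 + D
Setting this equal to −91 kJ gives D = 622 kJ/mol.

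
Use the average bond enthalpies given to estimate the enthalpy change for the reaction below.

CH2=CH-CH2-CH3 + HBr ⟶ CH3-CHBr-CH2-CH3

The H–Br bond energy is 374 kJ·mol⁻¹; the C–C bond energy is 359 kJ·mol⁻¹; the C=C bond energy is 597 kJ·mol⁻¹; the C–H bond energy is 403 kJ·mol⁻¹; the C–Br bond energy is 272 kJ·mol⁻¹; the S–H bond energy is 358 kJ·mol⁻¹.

Bonds broken (reactants):
  C–C: 2 × 359 = 718
  C–H: 8 × 403 = 3224
  C=C: 1 × 597 = 597
  H–Br: 1 × 374 = 374
  Σ(broken) = 4913 kJ
Bonds formed (products):
  C–Br: 1 × 272 = 272
  C–C: 3 × 359 = 1077
  C–H: 9 × 403 = 3627
  Σ(formed) = 4976 kJ
ΔH = Σ(broken) − Σ(formed) = 4913 − 4976 = −63 kJ

ΔH ≈ −63 kJ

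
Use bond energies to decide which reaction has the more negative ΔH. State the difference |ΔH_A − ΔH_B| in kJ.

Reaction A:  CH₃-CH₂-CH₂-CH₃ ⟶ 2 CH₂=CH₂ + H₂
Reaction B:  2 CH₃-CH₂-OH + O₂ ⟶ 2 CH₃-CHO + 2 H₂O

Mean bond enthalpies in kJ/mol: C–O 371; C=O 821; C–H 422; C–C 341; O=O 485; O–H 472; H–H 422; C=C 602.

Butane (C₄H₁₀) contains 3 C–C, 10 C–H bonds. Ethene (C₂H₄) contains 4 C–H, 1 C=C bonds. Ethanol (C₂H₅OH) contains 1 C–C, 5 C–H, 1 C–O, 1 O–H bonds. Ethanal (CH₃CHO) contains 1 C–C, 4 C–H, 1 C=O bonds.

Reaction A:
  Bonds broken (reactants):
    C–C: 3 × 341 = 1023
    C–H: 10 × 422 = 4220
    Σ(broken) = 5243 kJ
  Bonds formed (products):
    C–H: 8 × 422 = 3376
    C=C: 2 × 602 = 1204
    H–H: 1 × 422 = 422
    Σ(formed) = 5002 kJ
  ΔH_A = 5243 − 5002 = +241 kJ
Reaction B:
  Bonds broken (reactants):
    C–C: 2 × 341 = 682
    C–H: 10 × 422 = 4220
    C–O: 2 × 371 = 742
    O–H: 2 × 472 = 944
    O=O: 1 × 485 = 485
    Σ(broken) = 7073 kJ
  Bonds formed (products):
    C–C: 2 × 341 = 682
    C–H: 8 × 422 = 3376
    C=O: 2 × 821 = 1642
    O–H: 4 × 472 = 1888
    Σ(formed) = 7588 kJ
  ΔH_B = 7073 − 7588 = −515 kJ
ΔH_A − ΔH_B = +756 kJ, so reaction B has the more negative ΔH; |ΔH_A − ΔH_B| = 756 kJ.

Reaction B, by 756 kJ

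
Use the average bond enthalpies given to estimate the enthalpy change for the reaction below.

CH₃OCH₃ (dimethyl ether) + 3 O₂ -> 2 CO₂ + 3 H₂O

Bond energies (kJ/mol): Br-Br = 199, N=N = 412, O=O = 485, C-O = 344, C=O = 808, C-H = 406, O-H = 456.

ΔH ≈ −1389 kJ

Bonds broken (reactants):
  C-H: 6 × 406 = 2436
  C-O: 2 × 344 = 688
  O=O: 3 × 485 = 1455
  Σ(broken) = 4579 kJ
Bonds formed (products):
  C=O: 4 × 808 = 3232
  O-H: 6 × 456 = 2736
  Σ(formed) = 5968 kJ
ΔH = Σ(broken) − Σ(formed) = 4579 − 5968 = −1389 kJ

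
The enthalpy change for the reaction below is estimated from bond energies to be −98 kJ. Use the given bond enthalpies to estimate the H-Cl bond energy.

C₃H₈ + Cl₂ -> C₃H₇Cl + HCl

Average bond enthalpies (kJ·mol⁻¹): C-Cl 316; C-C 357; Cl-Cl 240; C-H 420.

Let D be the H-Cl bond energy.
Σ(broken) = 2×357 + 8×420 + 1×240 = 4314
Σ(formed) = 2×357 + 1×316 + 7×420 + 1×D = 3970 + D
ΔH = Σ(broken) − Σ(formed) = (4314) − (3970 + D) = +344 − D
Setting this equal to −98 kJ gives D = 442 kJ/mol.

D(H-Cl) ≈ 442 kJ/mol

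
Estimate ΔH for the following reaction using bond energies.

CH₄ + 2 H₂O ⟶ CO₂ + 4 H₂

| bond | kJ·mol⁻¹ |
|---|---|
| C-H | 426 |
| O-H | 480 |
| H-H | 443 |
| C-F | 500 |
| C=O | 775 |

Bonds broken (reactants):
  C-H: 4 × 426 = 1704
  O-H: 4 × 480 = 1920
  Σ(broken) = 3624 kJ
Bonds formed (products):
  C=O: 2 × 775 = 1550
  H-H: 4 × 443 = 1772
  Σ(formed) = 3322 kJ
ΔH = Σ(broken) − Σ(formed) = 3624 − 3322 = +302 kJ

ΔH ≈ +302 kJ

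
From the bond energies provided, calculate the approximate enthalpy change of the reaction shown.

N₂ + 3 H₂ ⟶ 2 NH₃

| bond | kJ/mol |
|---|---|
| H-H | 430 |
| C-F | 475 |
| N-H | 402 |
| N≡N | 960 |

ΔH ≈ −162 kJ

Bonds broken (reactants):
  H-H: 3 × 430 = 1290
  N≡N: 1 × 960 = 960
  Σ(broken) = 2250 kJ
Bonds formed (products):
  N-H: 6 × 402 = 2412
  Σ(formed) = 2412 kJ
ΔH = Σ(broken) − Σ(formed) = 2250 − 2412 = −162 kJ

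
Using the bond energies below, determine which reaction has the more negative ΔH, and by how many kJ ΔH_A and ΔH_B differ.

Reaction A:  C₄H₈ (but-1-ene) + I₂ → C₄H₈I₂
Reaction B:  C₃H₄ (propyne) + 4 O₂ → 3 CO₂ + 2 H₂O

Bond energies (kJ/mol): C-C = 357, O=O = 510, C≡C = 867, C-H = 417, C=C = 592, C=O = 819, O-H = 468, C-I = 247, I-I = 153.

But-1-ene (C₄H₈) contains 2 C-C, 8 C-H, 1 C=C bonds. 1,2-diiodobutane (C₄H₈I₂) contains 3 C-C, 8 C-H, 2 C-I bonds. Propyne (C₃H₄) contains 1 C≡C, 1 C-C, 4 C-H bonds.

Reaction B, by 1748 kJ

Reaction A:
  Bonds broken (reactants):
    C-C: 2 × 357 = 714
    C-H: 8 × 417 = 3336
    C=C: 1 × 592 = 592
    I-I: 1 × 153 = 153
    Σ(broken) = 4795 kJ
  Bonds formed (products):
    C-C: 3 × 357 = 1071
    C-H: 8 × 417 = 3336
    C-I: 2 × 247 = 494
    Σ(formed) = 4901 kJ
  ΔH_A = 4795 − 4901 = −106 kJ
Reaction B:
  Bonds broken (reactants):
    C≡C: 1 × 867 = 867
    C-C: 1 × 357 = 357
    C-H: 4 × 417 = 1668
    O=O: 4 × 510 = 2040
    Σ(broken) = 4932 kJ
  Bonds formed (products):
    C=O: 6 × 819 = 4914
    O-H: 4 × 468 = 1872
    Σ(formed) = 6786 kJ
  ΔH_B = 4932 − 6786 = −1854 kJ
ΔH_A − ΔH_B = +1748 kJ, so reaction B has the more negative ΔH; |ΔH_A − ΔH_B| = 1748 kJ.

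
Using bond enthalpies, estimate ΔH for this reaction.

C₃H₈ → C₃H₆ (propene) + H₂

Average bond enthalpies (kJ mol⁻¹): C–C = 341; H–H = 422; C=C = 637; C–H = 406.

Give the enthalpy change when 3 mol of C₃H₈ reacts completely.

Bonds broken (reactants):
  C–C: 2 × 341 = 682
  C–H: 8 × 406 = 3248
  Σ(broken) = 3930 kJ
Bonds formed (products):
  C–C: 1 × 341 = 341
  C–H: 6 × 406 = 2436
  C=C: 1 × 637 = 637
  H–H: 1 × 422 = 422
  Σ(formed) = 3836 kJ
ΔH = Σ(broken) − Σ(formed) = 3930 − 3836 = +94 kJ
For 3× the reaction as written: 3 × (+94) = +282 kJ

ΔH = +282 kJ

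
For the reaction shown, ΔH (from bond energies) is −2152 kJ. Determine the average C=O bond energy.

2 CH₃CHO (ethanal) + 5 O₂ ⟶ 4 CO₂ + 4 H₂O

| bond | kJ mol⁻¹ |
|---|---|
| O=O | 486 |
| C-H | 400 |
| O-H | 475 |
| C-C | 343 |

Let D be the C=O bond energy.
Σ(broken) = 2×343 + 8×400 + 2×D + 5×486 = 6316 + 2D
Σ(formed) = 8×D + 8×475 = 3800 + 8D
ΔH = Σ(broken) − Σ(formed) = (6316 + 2D) − (3800 + 8D) = +2516 − 6D
Setting this equal to −2152 kJ gives 6D = 4668, so D = 778 kJ/mol.

D(C=O) ≈ 778 kJ/mol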